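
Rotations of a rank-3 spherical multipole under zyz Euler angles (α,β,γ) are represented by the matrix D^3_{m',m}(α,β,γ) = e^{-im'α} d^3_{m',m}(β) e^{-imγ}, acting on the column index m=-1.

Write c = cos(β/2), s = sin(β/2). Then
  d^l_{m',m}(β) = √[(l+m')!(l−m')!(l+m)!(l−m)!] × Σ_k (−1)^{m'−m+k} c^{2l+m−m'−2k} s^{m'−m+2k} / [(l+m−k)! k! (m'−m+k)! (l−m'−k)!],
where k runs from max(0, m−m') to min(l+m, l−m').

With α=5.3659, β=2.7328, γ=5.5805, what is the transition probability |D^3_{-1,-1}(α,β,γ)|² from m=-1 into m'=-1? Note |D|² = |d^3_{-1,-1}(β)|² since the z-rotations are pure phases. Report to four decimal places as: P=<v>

P=0.0459

Split into d^3_{-1,-1}(β=2.7328) × two z-phases.
c=cos(2.7328/2)=0.202976, s=sin(2.7328/2)=0.979184; N=√[2·24·2·24]=48.000000
The bounds max(0,m−m')=0 and min(l+m,l−m')=2 give 3 terms
  k=0: (−1)^0·48.0000/(48)·0.2030^6·0.9792^0 = +0.000070
  k=1: (−1)^1·48.0000/(6)·0.2030^4·0.9792^2 = -0.013020
  k=2: (−1)^2·48.0000/(8)·0.2030^2·0.9792^4 = +0.227247
d^3_{-1,-1}(2.7328) = +0.000070 -0.013020 +0.227247 = +0.214297
|D^3_{-1,-1}|² = |d^3_{-1,-1}(β)|² = (+0.214297)² = 0.045923 (the z-rotation phases have unit modulus)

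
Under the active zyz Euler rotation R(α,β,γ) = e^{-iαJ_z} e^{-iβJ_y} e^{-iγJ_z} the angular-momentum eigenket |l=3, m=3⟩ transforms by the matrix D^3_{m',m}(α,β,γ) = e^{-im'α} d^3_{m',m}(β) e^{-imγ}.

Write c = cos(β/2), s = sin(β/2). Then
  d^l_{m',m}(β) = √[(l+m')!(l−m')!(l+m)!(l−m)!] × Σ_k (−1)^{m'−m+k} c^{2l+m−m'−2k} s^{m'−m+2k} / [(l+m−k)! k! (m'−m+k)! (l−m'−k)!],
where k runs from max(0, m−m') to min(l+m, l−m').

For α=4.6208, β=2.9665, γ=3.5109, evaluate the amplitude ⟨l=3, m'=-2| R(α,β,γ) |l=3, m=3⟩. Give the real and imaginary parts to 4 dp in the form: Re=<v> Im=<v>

First d^3_{-2,3}(β=2.9665), then the phase factors e^{-i(-2)α} and e^{-i(3)γ}:
c=cos(2.9665/2)=0.087435, s=sin(2.9665/2)=0.996170; N=√[1·120·720·1]=293.938769
The bounds max(0,m−m')=5 and min(l+m,l−m')=5 give 1 term
  k=5: (−1)^0·293.9388/(120)·0.0874^1·0.9962^5 = +0.210100
d^3_{-2,3}(2.9665) = +0.210100
Attach z-rotation phases: D = e^{-i(-2)(4.6208)}·(+0.210100)·e^{-i(3)(3.5109)} = +0.058001-0.201936i

Re=0.0580 Im=-0.2019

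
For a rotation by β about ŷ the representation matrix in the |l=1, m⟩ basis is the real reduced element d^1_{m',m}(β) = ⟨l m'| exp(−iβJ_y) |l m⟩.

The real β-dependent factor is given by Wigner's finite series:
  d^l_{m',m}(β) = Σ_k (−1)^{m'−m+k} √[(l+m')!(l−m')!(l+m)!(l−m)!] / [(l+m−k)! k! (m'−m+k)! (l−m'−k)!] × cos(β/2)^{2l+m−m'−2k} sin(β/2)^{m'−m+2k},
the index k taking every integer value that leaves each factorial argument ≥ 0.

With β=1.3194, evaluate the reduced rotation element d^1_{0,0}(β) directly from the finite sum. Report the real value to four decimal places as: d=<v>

d=0.2488

d^1_{0,0}(β=1.3194) via Wigner's sum:
c=cos(1.3194/2)=0.790176, s=sin(1.3194/2)=0.612880; N=√[1·1·1·1]=1.000000
k∈{0,1} keeps every argument non-negative
  k=0: (−1)^0·1.0000/(1)·0.7902^2·0.6129^0 = +0.624378
  k=1: (−1)^1·1.0000/(1)·0.7902^0·0.6129^2 = -0.375622
d^1_{0,0}(1.3194) = +0.624378 -0.375622 = +0.248757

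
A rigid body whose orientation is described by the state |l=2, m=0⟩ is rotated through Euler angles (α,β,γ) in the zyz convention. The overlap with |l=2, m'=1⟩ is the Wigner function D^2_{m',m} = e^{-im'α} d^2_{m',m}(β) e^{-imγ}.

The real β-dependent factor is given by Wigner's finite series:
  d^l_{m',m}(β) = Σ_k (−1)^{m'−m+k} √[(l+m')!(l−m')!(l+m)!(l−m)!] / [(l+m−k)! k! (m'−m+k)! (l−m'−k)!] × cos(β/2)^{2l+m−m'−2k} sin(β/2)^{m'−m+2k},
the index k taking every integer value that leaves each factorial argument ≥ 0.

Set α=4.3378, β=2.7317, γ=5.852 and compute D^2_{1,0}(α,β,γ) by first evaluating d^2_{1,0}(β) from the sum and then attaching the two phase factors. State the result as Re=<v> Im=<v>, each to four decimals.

D^2_{1,0}(4.3378,2.7317,5.852) = e^{-i·1·4.3378}·d^2_{1,0}(2.7317)·e^{-i·0·5.852}. Compute d first:
With c≡cos(β/2)=0.203515 and s≡sin(β/2)=0.979072, N=[6·1·2·2]^{1/2}=4.898979
k∈{0,1} keeps every argument non-negative
  k=0: (−1)^1·4.8990/(2)·0.2035^3·0.9791^1 = -0.020215
  k=1: (−1)^2·4.8990/(2)·0.2035^1·0.9791^3 = +0.467859
d^2_{1,0}(2.7317) = -0.020215 +0.467859 = +0.447644
Phases: e^{-i·(1)·4.3378}=-0.365890+0.930658i, e^{-i·(0)·5.852}=+1.000000+0.000000i ⇒ D=-0.163788+0.416603i

Re=-0.1638 Im=0.4166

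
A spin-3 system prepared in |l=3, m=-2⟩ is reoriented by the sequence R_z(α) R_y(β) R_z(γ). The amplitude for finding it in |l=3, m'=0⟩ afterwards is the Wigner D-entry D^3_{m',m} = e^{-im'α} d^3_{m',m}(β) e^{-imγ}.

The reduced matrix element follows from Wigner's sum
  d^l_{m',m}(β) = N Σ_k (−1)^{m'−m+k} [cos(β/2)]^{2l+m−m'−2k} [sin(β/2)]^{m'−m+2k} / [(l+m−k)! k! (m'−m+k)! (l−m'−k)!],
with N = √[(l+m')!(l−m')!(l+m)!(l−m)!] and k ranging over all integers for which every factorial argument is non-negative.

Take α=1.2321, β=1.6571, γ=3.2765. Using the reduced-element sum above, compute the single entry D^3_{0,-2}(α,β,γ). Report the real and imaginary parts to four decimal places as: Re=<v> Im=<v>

Re=-0.1129 Im=-0.0312

D^3_{0,-2}(1.2321,1.6571,3.2765) = e^{-i·0·1.2321}·d^3_{0,-2}(1.6571)·e^{-i·-2·3.2765}. Compute d first:
Half-angle: c=0.675945, s=0.736952. N=√(6·6·1·120)=65.726707
k: max(0,(-2)−(0))=0 … min(3+(-2),3−(0))=1
  k=0: (−1)^2·65.7267/(12)·0.6759^4·0.7370^2 = +0.620990
  k=1: (−1)^3·65.7267/(12)·0.6759^2·0.7370^4 = -0.738143
d^3_{0,-2}(1.6571) = +0.620990 -0.738143 = -0.117153
D = (+1.000000+0.000000i)·(-0.117153)·(+0.963820+0.266553i) = -0.112914-0.031227i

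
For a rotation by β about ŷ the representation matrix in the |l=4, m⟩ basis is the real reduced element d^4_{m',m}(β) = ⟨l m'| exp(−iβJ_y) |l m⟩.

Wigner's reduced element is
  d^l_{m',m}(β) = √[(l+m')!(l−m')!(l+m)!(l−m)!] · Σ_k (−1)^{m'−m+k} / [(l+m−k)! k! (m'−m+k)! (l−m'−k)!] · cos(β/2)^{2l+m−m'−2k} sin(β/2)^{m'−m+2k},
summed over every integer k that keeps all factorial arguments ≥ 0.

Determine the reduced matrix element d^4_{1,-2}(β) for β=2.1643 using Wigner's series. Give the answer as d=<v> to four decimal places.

d=0.1225

d^4_{1,-2}(β=2.1643) via Wigner's sum:
c=cos(2.1643/2)=0.469431, s=sin(2.1643/2)=0.882969; N=√[120·6·2·720]=1018.233765
k: max(0,(-2)−(1))=0 … min(4+(-2),4−(1))=2
  k=0: (−1)^3·1018.2338/(72)·0.4694^5·0.8830^3 = -0.221927
  k=1: (−1)^4·1018.2338/(48)·0.4694^3·0.8830^5 = +1.177740
  k=2: (−1)^5·1018.2338/(240)·0.4694^1·0.8830^7 = -0.833349
d^4_{1,-2}(2.1643) = -0.221927 +1.177740 -0.833349 = +0.122464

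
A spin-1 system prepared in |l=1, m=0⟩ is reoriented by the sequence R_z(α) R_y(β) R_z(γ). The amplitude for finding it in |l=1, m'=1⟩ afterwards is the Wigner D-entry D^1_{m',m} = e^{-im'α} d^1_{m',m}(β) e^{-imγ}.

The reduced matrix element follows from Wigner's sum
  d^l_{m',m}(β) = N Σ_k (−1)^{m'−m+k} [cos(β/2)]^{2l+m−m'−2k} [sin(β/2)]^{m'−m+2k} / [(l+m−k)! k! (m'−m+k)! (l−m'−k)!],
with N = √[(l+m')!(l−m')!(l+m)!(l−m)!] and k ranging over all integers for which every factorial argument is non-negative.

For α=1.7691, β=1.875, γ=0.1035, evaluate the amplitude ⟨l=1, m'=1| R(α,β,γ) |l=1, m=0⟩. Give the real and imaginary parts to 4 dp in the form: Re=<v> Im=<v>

Re=0.1329 Im=0.6614

Split into d^1_{1,0}(β=1.875) × two z-phases.
c=cos(1.875/2)=0.591805, s=sin(1.875/2)=0.806081; N=√[2·1·1·1]=1.414214
k∈{0} keeps every argument non-negative
  k=0: (−1)^1·1.4142/(1)·0.5918^1·0.8061^1 = -0.674641
d^1_{1,0}(1.875) = -0.674641
Attach z-rotation phases: D = e^{-i(1)(1.7691)}·(-0.674641)·e^{-i(0)(0.1035)} = +0.132909+0.661419i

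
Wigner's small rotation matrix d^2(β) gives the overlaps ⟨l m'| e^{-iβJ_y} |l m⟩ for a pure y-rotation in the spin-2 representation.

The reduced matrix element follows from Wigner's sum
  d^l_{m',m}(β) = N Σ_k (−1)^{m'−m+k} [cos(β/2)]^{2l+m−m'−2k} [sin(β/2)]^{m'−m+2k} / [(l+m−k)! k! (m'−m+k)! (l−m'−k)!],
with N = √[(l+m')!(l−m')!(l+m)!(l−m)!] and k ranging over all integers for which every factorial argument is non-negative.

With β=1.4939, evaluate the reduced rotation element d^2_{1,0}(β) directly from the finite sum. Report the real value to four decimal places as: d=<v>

d=-0.0938

d^2_{1,0}(β=1.4939) via Wigner's sum:
c=cos(1.4939/2)=0.733764, s=sin(1.4939/2)=0.679404; N=√[6·1·2·2]=4.898979
k: max(0,(0)−(1))=0 … min(2+(0),2−(1))=1
  k=0: (−1)^1·4.8990/(2)·0.7338^3·0.6794^1 = -0.657467
  k=1: (−1)^2·4.8990/(2)·0.7338^1·0.6794^3 = +0.563659
d^2_{1,0}(1.4939) = -0.657467 +0.563659 = -0.093808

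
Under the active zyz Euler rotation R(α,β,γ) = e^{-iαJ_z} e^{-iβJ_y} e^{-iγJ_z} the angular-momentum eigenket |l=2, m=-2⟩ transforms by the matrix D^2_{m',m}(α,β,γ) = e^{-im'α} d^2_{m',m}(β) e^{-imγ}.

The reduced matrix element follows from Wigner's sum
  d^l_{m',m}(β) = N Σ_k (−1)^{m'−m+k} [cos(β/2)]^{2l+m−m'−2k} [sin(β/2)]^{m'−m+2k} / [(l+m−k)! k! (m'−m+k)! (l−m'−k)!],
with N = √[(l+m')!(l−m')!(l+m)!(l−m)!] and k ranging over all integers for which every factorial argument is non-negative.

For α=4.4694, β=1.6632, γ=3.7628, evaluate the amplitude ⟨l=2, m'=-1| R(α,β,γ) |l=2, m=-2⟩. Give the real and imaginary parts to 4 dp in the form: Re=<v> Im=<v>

Split into d^2_{-1,-2}(β=1.6632) × two z-phases.
Half-angle: c=0.673694, s=0.739010. N=√(1·6·1·24)=12.000000
k∈{0} keeps every argument non-negative
  k=0: (−1)^1·12.0000/(6)·0.6737^3·0.7390^1 = -0.451928
d^2_{-1,-2}(1.6632) = -0.451928
D = (-0.240605-0.970623i)·(-0.451928)·(+0.322512+0.946566i) = -0.380144+0.244396i

Re=-0.3801 Im=0.2444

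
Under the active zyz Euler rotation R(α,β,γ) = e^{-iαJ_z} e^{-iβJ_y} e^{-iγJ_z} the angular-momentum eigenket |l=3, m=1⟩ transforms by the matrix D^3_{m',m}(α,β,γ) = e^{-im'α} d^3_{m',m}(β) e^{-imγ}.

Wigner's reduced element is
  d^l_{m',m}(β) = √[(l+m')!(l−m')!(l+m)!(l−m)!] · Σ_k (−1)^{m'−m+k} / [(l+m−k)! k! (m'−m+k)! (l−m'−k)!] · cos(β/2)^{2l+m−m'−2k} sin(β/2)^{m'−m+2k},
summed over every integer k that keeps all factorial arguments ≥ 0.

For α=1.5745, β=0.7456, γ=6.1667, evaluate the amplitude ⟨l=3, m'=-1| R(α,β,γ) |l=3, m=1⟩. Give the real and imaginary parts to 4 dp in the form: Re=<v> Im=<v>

D^3_{-1,1}(1.5745,0.7456,6.1667) = e^{-i·-1·1.5745}·d^3_{-1,1}(0.7456)·e^{-i·1·6.1667}. Compute d first:
With c≡cos(β/2)=0.931311 and s≡sin(β/2)=0.364225, N=[2·24·24·2]^{1/2}=48.000000
Admissible k: 2..4 (factorial args all ≥0)
  k=2: (−1)^0·48.0000/(8)·0.9313^4·0.3642^2 = +0.598782
  k=3: (−1)^1·48.0000/(6)·0.9313^2·0.3642^4 = -0.122111
  k=4: (−1)^2·48.0000/(48)·0.9313^0·0.3642^6 = +0.002335
d^3_{-1,1}(0.7456) = +0.598782 -0.122111 +0.002335 = +0.479005
D = (-0.003704+0.999993i)·(+0.479005)·(+0.993223+0.116222i) = -0.057433+0.475550i

Re=-0.0574 Im=0.4755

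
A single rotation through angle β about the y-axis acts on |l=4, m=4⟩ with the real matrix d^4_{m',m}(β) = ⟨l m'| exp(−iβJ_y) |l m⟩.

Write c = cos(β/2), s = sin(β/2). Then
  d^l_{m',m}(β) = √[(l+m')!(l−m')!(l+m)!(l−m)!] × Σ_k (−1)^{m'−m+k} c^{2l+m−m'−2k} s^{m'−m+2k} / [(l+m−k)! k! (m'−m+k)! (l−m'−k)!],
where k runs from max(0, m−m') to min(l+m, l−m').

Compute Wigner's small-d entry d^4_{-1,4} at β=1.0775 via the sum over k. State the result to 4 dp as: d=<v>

d^4_{-1,4}(β=1.0775) via Wigner's sum:
With c≡cos(β/2)=0.858351 and s≡sin(β/2)=0.513063, N=[6·120·40320·1]^{1/2}=5387.986637
k∈{5} keeps every argument non-negative
  k=5: (−1)^0·5387.9866/(720)·0.8584^3·0.5131^5 = +0.168246
d^4_{-1,4}(1.0775) = +0.168246

d=0.1682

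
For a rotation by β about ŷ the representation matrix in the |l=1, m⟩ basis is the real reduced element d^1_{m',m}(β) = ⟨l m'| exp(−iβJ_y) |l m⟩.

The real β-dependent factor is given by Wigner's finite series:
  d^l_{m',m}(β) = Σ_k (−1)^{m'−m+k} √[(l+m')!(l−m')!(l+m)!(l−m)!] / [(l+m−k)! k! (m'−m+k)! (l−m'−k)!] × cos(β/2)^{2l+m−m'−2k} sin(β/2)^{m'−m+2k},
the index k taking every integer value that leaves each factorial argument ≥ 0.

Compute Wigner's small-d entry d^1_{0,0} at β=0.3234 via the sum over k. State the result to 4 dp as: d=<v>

d=0.9482

d^1_{0,0}(β=0.3234) via Wigner's sum:
With c≡cos(β/2)=0.986955 and s≡sin(β/2)=0.160996, N=[1·1·1·1]^{1/2}=1.000000
The bounds max(0,m−m')=0 and min(l+m,l−m')=1 give 2 terms
  k=0: (−1)^0·1.0000/(1)·0.9870^2·0.1610^0 = +0.974080
  k=1: (−1)^1·1.0000/(1)·0.9870^0·0.1610^2 = -0.025920
d^1_{0,0}(0.3234) = +0.974080 -0.025920 = +0.948160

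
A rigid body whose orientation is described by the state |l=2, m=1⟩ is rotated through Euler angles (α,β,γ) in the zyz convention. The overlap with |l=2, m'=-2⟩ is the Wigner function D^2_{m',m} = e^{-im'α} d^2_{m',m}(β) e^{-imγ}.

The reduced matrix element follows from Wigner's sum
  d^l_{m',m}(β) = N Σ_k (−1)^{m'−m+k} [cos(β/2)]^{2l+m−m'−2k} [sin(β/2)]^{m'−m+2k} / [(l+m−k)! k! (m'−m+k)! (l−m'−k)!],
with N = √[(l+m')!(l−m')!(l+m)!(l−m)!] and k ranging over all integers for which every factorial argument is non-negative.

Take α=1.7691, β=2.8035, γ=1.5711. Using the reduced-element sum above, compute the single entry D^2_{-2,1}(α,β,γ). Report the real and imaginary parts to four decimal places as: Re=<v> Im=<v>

Re=-0.1244 Im=0.2973

D^2_{-2,1}(1.7691,2.8035,1.5711) = e^{-i·-2·1.7691}·d^2_{-2,1}(2.8035)·e^{-i·1·1.5711}. Compute d first:
Half-angle: c=0.168242, s=0.985746. N=√(1·24·6·1)=12.000000
The bounds max(0,m−m')=3 and min(l+m,l−m')=3 give 1 term
  k=3: (−1)^0·12.0000/(6)·0.1682^1·0.9857^3 = +0.322300
d^2_{-2,1}(2.8035) = +0.322300
D = (-0.922377-0.386291i)·(+0.322300)·(-0.000304-1.000000i) = -0.124411+0.297320i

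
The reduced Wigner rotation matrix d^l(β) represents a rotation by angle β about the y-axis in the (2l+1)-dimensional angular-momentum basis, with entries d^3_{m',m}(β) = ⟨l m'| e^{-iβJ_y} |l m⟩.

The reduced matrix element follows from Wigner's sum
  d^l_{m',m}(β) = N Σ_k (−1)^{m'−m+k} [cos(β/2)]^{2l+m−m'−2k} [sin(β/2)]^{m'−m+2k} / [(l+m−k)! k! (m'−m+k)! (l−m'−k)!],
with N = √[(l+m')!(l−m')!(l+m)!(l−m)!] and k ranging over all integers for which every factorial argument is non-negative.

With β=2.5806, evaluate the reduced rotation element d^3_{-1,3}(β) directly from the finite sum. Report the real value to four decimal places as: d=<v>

d^3_{-1,3}(β=2.5806) via Wigner's sum:
With c≡cos(β/2)=0.276833 and s≡sin(β/2)=0.960918, N=[2·24·720·1]^{1/2}=185.903201
k: max(0,(3)−(-1))=4 … min(3+(3),3−(-1))=4
  k=4: (−1)^0·185.9032/(48)·0.2768^2·0.9609^4 = +0.253061
d^3_{-1,3}(2.5806) = +0.253061

d=0.2531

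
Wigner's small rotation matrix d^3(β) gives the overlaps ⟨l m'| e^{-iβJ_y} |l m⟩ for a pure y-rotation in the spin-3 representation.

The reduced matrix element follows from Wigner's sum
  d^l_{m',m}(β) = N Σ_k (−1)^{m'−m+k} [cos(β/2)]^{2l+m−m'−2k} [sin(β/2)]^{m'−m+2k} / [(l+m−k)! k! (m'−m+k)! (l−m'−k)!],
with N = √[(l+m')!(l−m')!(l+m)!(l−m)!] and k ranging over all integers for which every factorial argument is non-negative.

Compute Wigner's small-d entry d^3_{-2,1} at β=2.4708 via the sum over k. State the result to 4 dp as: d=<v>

d^3_{-2,1}(β=2.4708) via Wigner's sum:
c=cos(2.4708/2)=0.329143, s=sin(2.4708/2)=0.944280; N=√[1·120·24·2]=75.894664
k∈{3,4} keeps every argument non-negative
  k=3: (−1)^0·75.8947/(12)·0.3291^3·0.9443^3 = +0.189884
  k=4: (−1)^1·75.8947/(24)·0.3291^1·0.9443^5 = -0.781428
d^3_{-2,1}(2.4708) = +0.189884 -0.781428 = -0.591544

d=-0.5915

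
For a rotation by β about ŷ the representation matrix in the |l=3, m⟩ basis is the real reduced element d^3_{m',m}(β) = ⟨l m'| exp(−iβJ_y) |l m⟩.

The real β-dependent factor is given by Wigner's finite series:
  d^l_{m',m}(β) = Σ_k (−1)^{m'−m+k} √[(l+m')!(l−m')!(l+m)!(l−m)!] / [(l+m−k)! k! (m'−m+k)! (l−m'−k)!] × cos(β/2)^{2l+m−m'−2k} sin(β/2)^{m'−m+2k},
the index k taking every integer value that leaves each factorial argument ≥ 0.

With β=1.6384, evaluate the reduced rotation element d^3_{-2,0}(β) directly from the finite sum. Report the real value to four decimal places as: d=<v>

d=-0.0921

d^3_{-2,0}(β=1.6384) via Wigner's sum:
c=cos(1.6384/2)=0.682806, s=sin(1.6384/2)=0.730600; N=√[1·120·6·6]=65.726707
k: max(0,(0)−(-2))=2 … min(3+(0),3−(-2))=3
  k=2: (−1)^0·65.7267/(12)·0.6828^4·0.7306^2 = +0.635490
  k=3: (−1)^1·65.7267/(12)·0.6828^2·0.7306^4 = -0.727568
d^3_{-2,0}(1.6384) = +0.635490 -0.727568 = -0.092078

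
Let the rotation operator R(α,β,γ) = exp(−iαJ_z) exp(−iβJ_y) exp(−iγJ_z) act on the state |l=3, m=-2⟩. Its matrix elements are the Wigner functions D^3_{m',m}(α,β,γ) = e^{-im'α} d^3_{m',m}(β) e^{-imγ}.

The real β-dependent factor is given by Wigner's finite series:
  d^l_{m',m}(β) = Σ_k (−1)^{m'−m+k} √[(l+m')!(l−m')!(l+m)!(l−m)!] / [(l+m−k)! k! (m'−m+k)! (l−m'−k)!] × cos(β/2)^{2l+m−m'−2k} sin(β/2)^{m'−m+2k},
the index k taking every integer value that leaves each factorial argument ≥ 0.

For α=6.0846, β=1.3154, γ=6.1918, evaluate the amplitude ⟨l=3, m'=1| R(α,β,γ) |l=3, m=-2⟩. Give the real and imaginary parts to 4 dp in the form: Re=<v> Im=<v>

Re=-0.5024 Im=-0.0079

D^3_{1,-2}(6.0846,1.3154,6.1918) = e^{-i·1·6.0846}·d^3_{1,-2}(1.3154)·e^{-i·-2·6.1918}. Compute d first:
Half-angle: c=0.791400, s=0.611298. N=√(24·2·1·120)=75.894664
The bounds max(0,m−m')=0 and min(l+m,l−m')=1 give 2 terms
  k=0: (−1)^3·75.8947/(12)·0.7914^3·0.6113^3 = -0.716107
  k=1: (−1)^4·75.8947/(24)·0.7914^1·0.6113^5 = +0.213630
d^3_{1,-2}(1.3154) = -0.716107 +0.213630 = -0.502477
Attach z-rotation phases: D = e^{-i(1)(6.0846)}·(-0.502477)·e^{-i(-2)(6.1918)} = -0.502415-0.007946i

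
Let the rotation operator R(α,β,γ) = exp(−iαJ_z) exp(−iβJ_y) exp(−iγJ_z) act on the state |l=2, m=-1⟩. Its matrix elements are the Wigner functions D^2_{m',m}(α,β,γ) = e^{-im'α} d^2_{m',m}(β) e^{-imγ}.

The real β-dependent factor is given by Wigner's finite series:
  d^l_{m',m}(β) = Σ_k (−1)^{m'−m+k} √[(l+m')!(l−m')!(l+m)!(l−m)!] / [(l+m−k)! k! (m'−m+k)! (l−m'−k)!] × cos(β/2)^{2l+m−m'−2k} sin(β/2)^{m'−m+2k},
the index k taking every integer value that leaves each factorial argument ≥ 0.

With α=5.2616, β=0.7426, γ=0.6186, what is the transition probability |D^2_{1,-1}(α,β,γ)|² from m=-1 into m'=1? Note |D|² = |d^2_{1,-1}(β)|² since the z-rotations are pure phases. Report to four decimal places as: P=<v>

P=0.1060

Split into d^2_{1,-1}(β=0.7426) × two z-phases.
Half-angle: c=0.931856, s=0.362827. N=√(6·1·1·6)=6.000000
k: max(0,(-1)−(1))=0 … min(2+(-1),2−(1))=1
  k=0: (−1)^2·6.0000/(2)·0.9319^2·0.3628^2 = +0.342941
  k=1: (−1)^3·6.0000/(6)·0.9319^0·0.3628^4 = -0.017330
d^2_{1,-1}(0.7426) = +0.342941 -0.017330 = +0.325611
|D^2_{1,-1}|² = |d^2_{1,-1}(β)|² = (+0.325611)² = 0.106022 (the z-rotation phases have unit modulus)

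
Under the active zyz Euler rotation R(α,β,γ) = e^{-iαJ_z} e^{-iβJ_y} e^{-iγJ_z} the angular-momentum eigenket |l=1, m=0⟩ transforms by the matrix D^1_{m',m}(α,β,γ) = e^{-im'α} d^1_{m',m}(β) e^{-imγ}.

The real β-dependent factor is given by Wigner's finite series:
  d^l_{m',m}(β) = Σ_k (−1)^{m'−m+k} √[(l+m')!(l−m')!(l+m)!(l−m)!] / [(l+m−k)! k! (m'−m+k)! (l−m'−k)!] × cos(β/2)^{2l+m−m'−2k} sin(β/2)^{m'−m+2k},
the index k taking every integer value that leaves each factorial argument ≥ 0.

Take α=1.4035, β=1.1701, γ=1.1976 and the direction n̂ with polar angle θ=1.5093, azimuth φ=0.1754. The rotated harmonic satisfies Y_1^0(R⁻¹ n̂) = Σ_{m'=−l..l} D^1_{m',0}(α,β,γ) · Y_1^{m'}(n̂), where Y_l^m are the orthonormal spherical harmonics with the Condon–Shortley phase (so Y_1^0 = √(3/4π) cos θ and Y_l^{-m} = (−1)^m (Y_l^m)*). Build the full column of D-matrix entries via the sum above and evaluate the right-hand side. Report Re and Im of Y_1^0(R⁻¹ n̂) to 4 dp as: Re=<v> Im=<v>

Need the full column D^1_{m',0} for m'=−1..1 at α=1.4035, β=1.1701, γ=1.1976.
cos(β/2)=0.833684, sin(β/2)=0.552241
d^1_{-1,0}: single k=1 term ⇒ +0.651097;  D = +0.108419+0.642006i
d^1_{0,0}: k∈[0..1] ⇒ +0.695030 -0.304970 = +0.390060;  D = +0.390060+0.000000i
d^1_{1,0}: single k=0 term ⇒ -0.651097;  D = -0.108419+0.642006i
Y_1^{m'}(θ=1.5093,φ=0.1754) and Σ D·Y over m':
  (+0.1084+0.6420i)·(+0.3396-0.0602i)  (+0.3901+0.0000i)·(+0.0300+0.0000i)  (-0.1084+0.6420i)·(-0.3396-0.0602i)
Y_1^0(R⁻¹ n̂) = +0.162606+0.000000i

Re=0.1626 Im=0.0000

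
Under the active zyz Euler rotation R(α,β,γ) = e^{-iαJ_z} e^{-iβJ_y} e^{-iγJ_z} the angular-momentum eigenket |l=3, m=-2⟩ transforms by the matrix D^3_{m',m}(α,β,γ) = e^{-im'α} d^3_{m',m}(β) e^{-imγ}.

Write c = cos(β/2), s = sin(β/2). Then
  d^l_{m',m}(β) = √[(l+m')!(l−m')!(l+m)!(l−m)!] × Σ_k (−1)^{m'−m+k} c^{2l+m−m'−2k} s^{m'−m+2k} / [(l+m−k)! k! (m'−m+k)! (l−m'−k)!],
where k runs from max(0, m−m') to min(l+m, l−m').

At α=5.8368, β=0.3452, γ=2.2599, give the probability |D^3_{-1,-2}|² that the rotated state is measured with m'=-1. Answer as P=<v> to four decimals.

Split into d^3_{-1,-2}(β=0.3452) × two z-phases.
Half-angle: c=0.985142, s=0.171744. N=√(2·24·1·120)=75.894664
The bounds max(0,m−m')=0 and min(l+m,l−m')=1 give 2 terms
  k=0: (−1)^1·75.8947/(24)·0.9851^5·0.1717^1 = -0.503936
  k=1: (−1)^2·75.8947/(12)·0.9851^3·0.1717^3 = +0.030632
d^3_{-1,-2}(0.3452) = -0.503936 +0.030632 = -0.473304
|D^3_{-1,-2}|² = |d^3_{-1,-2}(β)|² = (-0.473304)² = 0.224017 (the z-rotation phases have unit modulus)

P=0.2240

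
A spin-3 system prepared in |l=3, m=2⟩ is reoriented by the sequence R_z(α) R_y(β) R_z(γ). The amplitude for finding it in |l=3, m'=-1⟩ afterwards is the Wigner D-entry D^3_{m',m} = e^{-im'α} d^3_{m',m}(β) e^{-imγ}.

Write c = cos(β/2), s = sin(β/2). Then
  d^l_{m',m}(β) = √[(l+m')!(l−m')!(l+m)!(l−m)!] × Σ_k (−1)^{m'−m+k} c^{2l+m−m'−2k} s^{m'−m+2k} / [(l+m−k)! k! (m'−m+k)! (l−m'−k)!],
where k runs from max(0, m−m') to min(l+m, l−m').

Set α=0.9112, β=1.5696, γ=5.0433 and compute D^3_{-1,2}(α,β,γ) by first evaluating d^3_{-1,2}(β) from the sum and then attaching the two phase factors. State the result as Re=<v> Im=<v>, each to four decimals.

Re=-0.3840 Im=-0.0978

D^3_{-1,2}(0.9112,1.5696,5.0433) = e^{-i·-1·0.9112}·d^3_{-1,2}(1.5696)·e^{-i·2·5.0433}. Compute d first:
c=cos(1.5696/2)=0.707530, s=sin(1.5696/2)=0.706684; N=√[2·24·120·1]=75.894664
k: max(0,(2)−(-1))=3 … min(3+(2),3−(-1))=4
  k=3: (−1)^0·75.8947/(12)·0.7075^3·0.7067^3 = +0.790568
  k=4: (−1)^1·75.8947/(24)·0.7075^1·0.7067^5 = -0.394339
d^3_{-1,2}(1.5696) = +0.790568 -0.394339 = +0.396229
Phases: e^{-i·(-1)·0.9112}=+0.612798+0.790240i, e^{-i·(2)·5.0433}=-0.788874+0.614555i ⇒ D=-0.383972-0.097790i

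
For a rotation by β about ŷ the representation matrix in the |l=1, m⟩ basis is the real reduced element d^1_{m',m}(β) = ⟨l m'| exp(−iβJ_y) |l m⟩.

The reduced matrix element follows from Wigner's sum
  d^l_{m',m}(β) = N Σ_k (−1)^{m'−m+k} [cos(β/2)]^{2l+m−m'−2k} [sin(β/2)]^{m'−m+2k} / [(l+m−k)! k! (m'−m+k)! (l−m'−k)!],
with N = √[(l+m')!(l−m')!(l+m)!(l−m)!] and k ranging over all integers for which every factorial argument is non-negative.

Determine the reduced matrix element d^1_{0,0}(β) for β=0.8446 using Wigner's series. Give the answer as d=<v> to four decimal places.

d^1_{0,0}(β=0.8446) via Wigner's sum:
Half-angle: c=0.912149, s=0.409859. N=√(1·1·1·1)=1.000000
k∈{0,1} keeps every argument non-negative
  k=0: (−1)^0·1.0000/(1)·0.9121^2·0.4099^0 = +0.832015
  k=1: (−1)^1·1.0000/(1)·0.9121^0·0.4099^2 = -0.167985
d^1_{0,0}(0.8446) = +0.832015 -0.167985 = +0.664030

d=0.6640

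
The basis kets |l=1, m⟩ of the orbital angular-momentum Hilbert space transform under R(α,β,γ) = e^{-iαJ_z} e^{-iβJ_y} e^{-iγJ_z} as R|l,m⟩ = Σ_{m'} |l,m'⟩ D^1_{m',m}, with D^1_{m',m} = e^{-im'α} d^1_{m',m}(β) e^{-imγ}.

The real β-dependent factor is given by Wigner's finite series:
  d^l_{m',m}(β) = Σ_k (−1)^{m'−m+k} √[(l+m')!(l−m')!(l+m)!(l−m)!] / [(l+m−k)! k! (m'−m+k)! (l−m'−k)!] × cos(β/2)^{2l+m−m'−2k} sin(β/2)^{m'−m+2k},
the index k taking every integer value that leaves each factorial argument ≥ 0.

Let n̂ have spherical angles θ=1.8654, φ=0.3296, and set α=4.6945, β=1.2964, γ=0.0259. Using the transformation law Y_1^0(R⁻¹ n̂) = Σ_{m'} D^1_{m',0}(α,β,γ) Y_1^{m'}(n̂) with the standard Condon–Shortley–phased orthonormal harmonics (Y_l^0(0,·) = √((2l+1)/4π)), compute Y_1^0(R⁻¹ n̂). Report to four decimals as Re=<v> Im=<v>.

Re=-0.1917 Im=0.0000

Need the full column D^1_{m',0} for m'=−1..1 at α=4.6945, β=1.2964, γ=0.0259.
cos(β/2)=0.797172, sin(β/2)=0.603752
d^1_{-1,0}: single k=1 term ⇒ +0.680653;  D = -0.012176-0.680544i
d^1_{0,0}: k∈[0..1] ⇒ +0.635483 -0.364517 = +0.270966;  D = +0.270966+0.000000i
d^1_{1,0}: single k=0 term ⇒ -0.680653;  D = +0.012176-0.680544i
Y_1^{m'}(θ=1.8654,φ=0.3296) and Σ D·Y over m':
  (-0.0122-0.6805i)·(+0.3128-0.1070i)  (+0.2710+0.0000i)·(-0.1419+0.0000i)  (+0.0122-0.6805i)·(-0.3128-0.1070i)
Y_1^0(R⁻¹ n̂) = -0.191705+0.000000i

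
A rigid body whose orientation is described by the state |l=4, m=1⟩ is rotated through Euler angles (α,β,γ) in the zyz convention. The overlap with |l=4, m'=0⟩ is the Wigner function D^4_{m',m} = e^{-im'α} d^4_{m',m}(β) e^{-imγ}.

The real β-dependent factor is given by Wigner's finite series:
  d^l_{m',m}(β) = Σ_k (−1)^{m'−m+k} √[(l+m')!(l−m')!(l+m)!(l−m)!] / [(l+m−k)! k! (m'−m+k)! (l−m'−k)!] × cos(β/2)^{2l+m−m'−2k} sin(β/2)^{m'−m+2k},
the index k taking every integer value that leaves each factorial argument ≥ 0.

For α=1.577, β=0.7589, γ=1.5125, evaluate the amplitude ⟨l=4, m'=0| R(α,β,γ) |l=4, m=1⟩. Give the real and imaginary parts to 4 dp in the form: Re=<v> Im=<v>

Split into d^4_{0,1}(β=0.7589) × two z-phases.
c=cos(0.7589/2)=0.928869, s=sin(0.7589/2)=0.370410; N=√[24·24·120·6]=643.987578
Admissible k: 1..4 (factorial args all ≥0)
  k=1: (−1)^0·643.9876/(144)·0.9289^7·0.3704^1 = +0.988273
  k=2: (−1)^1·643.9876/(24)·0.9289^5·0.3704^3 = -0.942941
  k=3: (−1)^2·643.9876/(24)·0.9289^3·0.3704^5 = +0.149948
  k=4: (−1)^3·643.9876/(144)·0.9289^1·0.3704^7 = -0.003974
d^4_{0,1}(0.7589) = +0.988273 -0.942941 +0.149948 -0.003974 = +0.191306
D = (+1.000000+0.000000i)·(+0.191306)·(+0.058263-0.998301i) = +0.011146-0.190981i

Re=0.0111 Im=-0.1910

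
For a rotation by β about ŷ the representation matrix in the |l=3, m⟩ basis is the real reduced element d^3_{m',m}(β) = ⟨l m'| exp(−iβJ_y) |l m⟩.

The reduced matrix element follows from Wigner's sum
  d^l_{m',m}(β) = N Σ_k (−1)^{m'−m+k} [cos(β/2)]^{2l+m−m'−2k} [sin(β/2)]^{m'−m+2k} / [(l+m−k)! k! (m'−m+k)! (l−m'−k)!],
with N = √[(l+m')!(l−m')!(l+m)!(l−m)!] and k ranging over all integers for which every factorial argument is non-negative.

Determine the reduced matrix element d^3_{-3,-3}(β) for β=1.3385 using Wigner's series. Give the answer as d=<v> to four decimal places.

d^3_{-3,-3}(β=1.3385) via Wigner's sum:
Half-angle: c=0.784287, s=0.620398. N=√(1·720·1·720)=720.000000
k: max(0,(-3)−(-3))=0 … min(3+(-3),3−(-3))=0
  k=0: (−1)^0·720.0000/(720)·0.7843^6·0.6204^0 = +0.232729
d^3_{-3,-3}(1.3385) = +0.232729

d=0.2327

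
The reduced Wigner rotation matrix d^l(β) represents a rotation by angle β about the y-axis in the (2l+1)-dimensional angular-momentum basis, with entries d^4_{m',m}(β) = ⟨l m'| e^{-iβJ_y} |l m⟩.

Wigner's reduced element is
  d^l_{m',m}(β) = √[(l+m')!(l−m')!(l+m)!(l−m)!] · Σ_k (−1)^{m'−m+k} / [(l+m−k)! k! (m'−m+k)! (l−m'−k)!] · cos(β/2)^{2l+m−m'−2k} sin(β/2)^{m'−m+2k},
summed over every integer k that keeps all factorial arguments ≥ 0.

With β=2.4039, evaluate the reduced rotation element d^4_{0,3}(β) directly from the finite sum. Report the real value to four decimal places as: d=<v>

d=-0.3330

d^4_{0,3}(β=2.4039) via Wigner's sum:
With c≡cos(β/2)=0.360540 and s≡sin(β/2)=0.932744, N=[24·24·5040·1]^{1/2}=1703.830978
The bounds max(0,m−m')=3 and min(l+m,l−m')=4 give 2 terms
  k=3: (−1)^0·1703.8310/(144)·0.3605^5·0.9327^3 = +0.058495
  k=4: (−1)^1·1703.8310/(144)·0.3605^3·0.9327^5 = -0.391503
d^4_{0,3}(2.4039) = +0.058495 -0.391503 = -0.333008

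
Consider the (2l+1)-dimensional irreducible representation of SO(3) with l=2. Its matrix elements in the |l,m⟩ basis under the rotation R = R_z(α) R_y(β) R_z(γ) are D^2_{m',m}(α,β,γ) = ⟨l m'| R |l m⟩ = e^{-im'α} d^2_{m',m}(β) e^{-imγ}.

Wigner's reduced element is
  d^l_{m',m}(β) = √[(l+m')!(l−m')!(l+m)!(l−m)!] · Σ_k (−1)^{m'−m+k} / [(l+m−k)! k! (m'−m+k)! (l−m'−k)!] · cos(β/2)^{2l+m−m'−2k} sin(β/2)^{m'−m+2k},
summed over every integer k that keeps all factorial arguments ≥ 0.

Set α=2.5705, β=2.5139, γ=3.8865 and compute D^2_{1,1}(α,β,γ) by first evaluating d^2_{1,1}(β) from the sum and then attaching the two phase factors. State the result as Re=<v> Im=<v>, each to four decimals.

Re=-0.2458 Im=0.0432

Split into d^2_{1,1}(β=2.5139) × two z-phases.
With c≡cos(β/2)=0.308719 and s≡sin(β/2)=0.951153, N=[6·1·6·1]^{1/2}=6.000000
Admissible k: 0..1 (factorial args all ≥0)
  k=0: (−1)^0·6.0000/(6)·0.3087^4·0.9512^0 = +0.009084
  k=1: (−1)^1·6.0000/(2)·0.3087^2·0.9512^2 = -0.258672
d^2_{1,1}(2.5139) = +0.009084 -0.258672 = -0.249589
Phases: e^{-i·(1)·2.5705}=-0.841311-0.540552i, e^{-i·(1)·3.8865}=-0.735151+0.677904i ⇒ D=-0.245828+0.043164i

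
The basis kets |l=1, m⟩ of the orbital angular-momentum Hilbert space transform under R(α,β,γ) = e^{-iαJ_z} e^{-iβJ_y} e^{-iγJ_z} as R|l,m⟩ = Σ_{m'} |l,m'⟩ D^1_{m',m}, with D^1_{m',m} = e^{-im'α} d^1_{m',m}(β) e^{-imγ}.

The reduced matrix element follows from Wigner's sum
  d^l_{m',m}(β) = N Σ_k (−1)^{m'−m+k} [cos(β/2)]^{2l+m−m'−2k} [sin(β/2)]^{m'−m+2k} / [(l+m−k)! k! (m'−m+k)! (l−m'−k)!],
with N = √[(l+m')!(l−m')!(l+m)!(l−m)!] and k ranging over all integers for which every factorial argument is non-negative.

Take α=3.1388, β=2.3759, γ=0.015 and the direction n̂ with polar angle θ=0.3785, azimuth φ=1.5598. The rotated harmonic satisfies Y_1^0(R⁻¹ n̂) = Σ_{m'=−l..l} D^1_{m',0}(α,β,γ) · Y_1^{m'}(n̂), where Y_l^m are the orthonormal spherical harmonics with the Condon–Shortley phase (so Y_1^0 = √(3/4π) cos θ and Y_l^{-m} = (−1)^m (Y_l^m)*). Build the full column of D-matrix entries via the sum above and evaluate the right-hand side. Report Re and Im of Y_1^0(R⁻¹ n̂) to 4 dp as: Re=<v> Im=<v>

Need the full column D^1_{m',0} for m'=−1..1 at α=3.1388, β=2.3759, γ=0.015.
cos(β/2)=0.373562, sin(β/2)=0.927605
d^1_{-1,0}: single k=1 term ⇒ +0.490051;  D = -0.490049+0.001369i
d^1_{0,0}: k∈[0..1] ⇒ +0.139549 -0.860451 = -0.720902;  D = -0.720902+0.000000i
d^1_{1,0}: single k=0 term ⇒ -0.490051;  D = +0.490049+0.001369i
Y_1^{m'}(θ=0.3785,φ=1.5598) and Σ D·Y over m':
  (-0.4900+0.0014i)·(+0.0014-0.1277i)  (-0.7209+0.0000i)·(+0.4540+0.0000i)  (+0.4900+0.0014i)·(-0.0014-0.1277i)
Y_1^0(R⁻¹ n̂) = -0.328330+0.000000i

Re=-0.3283 Im=0.0000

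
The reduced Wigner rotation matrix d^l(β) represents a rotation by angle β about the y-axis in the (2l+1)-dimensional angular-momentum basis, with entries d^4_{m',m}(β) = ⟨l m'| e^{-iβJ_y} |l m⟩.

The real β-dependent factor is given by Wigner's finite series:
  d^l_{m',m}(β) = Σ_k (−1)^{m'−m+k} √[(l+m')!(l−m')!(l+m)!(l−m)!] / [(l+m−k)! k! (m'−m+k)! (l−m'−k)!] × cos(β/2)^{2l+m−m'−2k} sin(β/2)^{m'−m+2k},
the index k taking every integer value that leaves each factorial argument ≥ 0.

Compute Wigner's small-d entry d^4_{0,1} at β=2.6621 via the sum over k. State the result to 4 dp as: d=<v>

d=-0.5744

d^4_{0,1}(β=2.6621) via Wigner's sum:
c=cos(2.6621/2)=0.237456, s=sin(2.6621/2)=0.971398; N=√[24·24·120·6]=643.987578
Admissible k: 1..4 (factorial args all ≥0)
  k=1: (−1)^0·643.9876/(144)·0.2375^7·0.9714^1 = +0.000185
  k=2: (−1)^1·643.9876/(24)·0.2375^5·0.9714^3 = -0.018568
  k=3: (−1)^2·643.9876/(24)·0.2375^3·0.9714^5 = +0.310744
  k=4: (−1)^3·643.9876/(144)·0.2375^1·0.9714^7 = -0.866722
d^4_{0,1}(2.6621) = +0.000185 -0.018568 +0.310744 -0.866722 = -0.574361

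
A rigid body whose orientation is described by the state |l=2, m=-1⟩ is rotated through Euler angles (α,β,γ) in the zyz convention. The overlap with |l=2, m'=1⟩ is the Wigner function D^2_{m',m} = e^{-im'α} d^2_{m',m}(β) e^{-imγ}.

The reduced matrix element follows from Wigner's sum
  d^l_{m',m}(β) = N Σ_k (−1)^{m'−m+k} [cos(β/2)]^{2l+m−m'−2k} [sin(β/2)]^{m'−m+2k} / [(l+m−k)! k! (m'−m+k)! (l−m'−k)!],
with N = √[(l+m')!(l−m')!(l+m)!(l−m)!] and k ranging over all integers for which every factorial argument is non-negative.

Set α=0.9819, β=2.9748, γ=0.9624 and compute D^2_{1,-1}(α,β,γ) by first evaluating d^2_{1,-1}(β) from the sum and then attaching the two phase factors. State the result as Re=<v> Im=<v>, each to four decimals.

Split into d^2_{1,-1}(β=2.9748) × two z-phases.
With c≡cos(β/2)=0.083300 and s≡sin(β/2)=0.996525, N=[6·1·1·6]^{1/2}=6.000000
k∈{0,1} keeps every argument non-negative
  k=0: (−1)^2·6.0000/(2)·0.0833^2·0.9965^2 = +0.020672
  k=1: (−1)^3·6.0000/(6)·0.0833^0·0.9965^4 = -0.986170
d^2_{1,-1}(2.9748) = +0.020672 -0.986170 = -0.965498
D = (+0.555444-0.831554i)·(-0.965498)·(+0.571552+0.820566i) = -0.965315+0.018826i

Re=-0.9653 Im=0.0188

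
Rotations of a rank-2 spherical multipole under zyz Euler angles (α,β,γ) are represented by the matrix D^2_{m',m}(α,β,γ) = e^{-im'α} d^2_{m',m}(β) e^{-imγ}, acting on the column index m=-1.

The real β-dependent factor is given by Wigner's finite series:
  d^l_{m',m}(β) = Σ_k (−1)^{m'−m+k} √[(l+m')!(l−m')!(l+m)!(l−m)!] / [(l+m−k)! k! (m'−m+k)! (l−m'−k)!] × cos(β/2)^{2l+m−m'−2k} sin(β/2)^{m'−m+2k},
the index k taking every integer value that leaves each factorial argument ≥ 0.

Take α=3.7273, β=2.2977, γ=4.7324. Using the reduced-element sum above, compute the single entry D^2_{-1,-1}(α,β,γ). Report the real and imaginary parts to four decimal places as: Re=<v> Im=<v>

Re=0.2224 Im=-0.3211

D^2_{-1,-1}(3.7273,2.2977,4.7324) = e^{-i·-1·3.7273}·d^2_{-1,-1}(2.2977)·e^{-i·-1·4.7324}. Compute d first:
Half-angle: c=0.409537, s=0.912294. N=√(1·6·1·6)=6.000000
k∈{0,1} keeps every argument non-negative
  k=0: (−1)^0·6.0000/(6)·0.4095^4·0.9123^0 = +0.028130
  k=1: (−1)^1·6.0000/(2)·0.4095^2·0.9123^2 = -0.418771
d^2_{-1,-1}(2.2977) = +0.028130 -0.418771 = -0.390641
D = (-0.833321-0.552789i)·(-0.390641)·(+0.020010-0.999800i) = +0.222412-0.321143i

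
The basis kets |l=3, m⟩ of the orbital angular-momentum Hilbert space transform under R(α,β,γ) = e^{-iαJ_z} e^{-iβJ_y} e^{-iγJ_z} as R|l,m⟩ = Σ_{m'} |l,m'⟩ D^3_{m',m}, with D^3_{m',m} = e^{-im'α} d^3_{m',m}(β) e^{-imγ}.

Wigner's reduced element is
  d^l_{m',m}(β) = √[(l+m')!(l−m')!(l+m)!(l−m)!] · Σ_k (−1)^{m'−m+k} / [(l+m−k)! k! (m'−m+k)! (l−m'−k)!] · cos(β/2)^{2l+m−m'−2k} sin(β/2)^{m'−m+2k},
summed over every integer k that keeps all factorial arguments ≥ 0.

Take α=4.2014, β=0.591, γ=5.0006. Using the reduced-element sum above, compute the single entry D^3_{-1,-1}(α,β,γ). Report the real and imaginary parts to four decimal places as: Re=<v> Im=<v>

Re=-0.2319 Im=0.0525

Split into d^3_{-1,-1}(β=0.591) × two z-phases.
c=cos(0.591/2)=0.956657, s=sin(0.591/2)=0.291218; N=√[2·24·2·24]=48.000000
k∈{0,1,2} keeps every argument non-negative
  k=0: (−1)^0·48.0000/(48)·0.9567^6·0.2912^0 = +0.766543
  k=1: (−1)^1·48.0000/(6)·0.9567^4·0.2912^2 = -0.568266
  k=2: (−1)^2·48.0000/(8)·0.9567^2·0.2912^4 = +0.039495
d^3_{-1,-1}(0.591) = +0.766543 -0.568266 +0.039495 = +0.237772
D = (-0.489040-0.872261i)·(+0.237772)·(+0.284237-0.958754i) = -0.231896+0.052533i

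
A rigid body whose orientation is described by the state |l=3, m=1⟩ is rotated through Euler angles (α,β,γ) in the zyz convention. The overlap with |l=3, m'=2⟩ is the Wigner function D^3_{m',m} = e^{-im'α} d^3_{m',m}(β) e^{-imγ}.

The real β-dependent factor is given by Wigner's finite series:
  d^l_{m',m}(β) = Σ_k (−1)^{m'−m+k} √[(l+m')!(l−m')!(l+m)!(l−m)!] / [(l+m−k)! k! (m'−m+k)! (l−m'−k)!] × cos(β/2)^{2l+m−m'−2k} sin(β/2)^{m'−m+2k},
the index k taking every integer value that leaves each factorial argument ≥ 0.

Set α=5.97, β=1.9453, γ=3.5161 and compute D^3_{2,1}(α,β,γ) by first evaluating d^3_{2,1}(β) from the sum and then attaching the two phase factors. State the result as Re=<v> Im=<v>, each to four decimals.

Re=-0.4739 Im=-0.1220

Split into d^3_{2,1}(β=1.9453) × two z-phases.
With c≡cos(β/2)=0.563112 and s≡sin(β/2)=0.826381, N=[120·1·24·2]^{1/2}=75.894664
k∈{0,1} keeps every argument non-negative
  k=0: (−1)^1·75.8947/(24)·0.5631^5·0.8264^1 = -0.147963
  k=1: (−1)^2·75.8947/(12)·0.5631^3·0.8264^3 = +0.637315
d^3_{2,1}(1.9453) = -0.147963 +0.637315 = +0.489352
D = (+0.810160+0.586208i)·(+0.489352)·(-0.930688+0.365814i) = -0.473913-0.121951i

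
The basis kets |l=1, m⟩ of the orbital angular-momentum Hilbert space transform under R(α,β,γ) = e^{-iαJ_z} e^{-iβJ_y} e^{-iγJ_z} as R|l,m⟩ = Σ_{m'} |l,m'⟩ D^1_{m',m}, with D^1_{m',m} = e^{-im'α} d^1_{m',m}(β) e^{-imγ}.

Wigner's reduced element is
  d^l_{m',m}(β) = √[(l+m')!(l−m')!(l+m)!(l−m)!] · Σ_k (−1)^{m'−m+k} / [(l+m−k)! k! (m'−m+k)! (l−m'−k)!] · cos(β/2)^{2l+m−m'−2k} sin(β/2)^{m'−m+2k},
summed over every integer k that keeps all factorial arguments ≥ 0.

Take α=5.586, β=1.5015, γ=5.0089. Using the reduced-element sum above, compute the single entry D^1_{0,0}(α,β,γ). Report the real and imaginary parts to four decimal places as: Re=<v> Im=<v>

Re=0.0692 Im=0.0000

First d^1_{0,0}(β=1.5015), then the phase factors e^{-i(0)α} and e^{-i(0)γ}:
With c≡cos(β/2)=0.731177 and s≡sin(β/2)=0.682187, N=[1·1·1·1]^{1/2}=1.000000
Admissible k: 0..1 (factorial args all ≥0)
  k=0: (−1)^0·1.0000/(1)·0.7312^2·0.6822^0 = +0.534620
  k=1: (−1)^1·1.0000/(1)·0.7312^0·0.6822^2 = -0.465380
d^1_{0,0}(1.5015) = +0.534620 -0.465380 = +0.069241
Phases: e^{-i·(0)·5.586}=+1.000000+0.000000i, e^{-i·(0)·5.0089}=+1.000000+0.000000i ⇒ D=+0.069241+0.000000i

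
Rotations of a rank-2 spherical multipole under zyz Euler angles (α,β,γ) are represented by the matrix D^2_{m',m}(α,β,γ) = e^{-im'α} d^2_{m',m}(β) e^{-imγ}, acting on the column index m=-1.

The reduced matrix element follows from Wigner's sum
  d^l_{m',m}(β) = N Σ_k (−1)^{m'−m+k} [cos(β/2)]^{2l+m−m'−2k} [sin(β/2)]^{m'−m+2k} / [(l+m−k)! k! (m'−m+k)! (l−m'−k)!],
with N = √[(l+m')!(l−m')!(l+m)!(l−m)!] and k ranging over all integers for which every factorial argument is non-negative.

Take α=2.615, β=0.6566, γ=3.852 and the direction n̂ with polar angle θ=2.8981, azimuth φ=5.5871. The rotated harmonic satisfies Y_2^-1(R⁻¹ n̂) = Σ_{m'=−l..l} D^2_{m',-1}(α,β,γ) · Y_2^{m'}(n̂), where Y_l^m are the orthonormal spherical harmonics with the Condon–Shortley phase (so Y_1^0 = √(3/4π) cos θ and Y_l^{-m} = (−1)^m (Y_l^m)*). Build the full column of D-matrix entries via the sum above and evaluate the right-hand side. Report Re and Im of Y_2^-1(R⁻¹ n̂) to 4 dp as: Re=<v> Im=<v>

Re=0.2350 Im=0.1643

Need the full column D^2_{m',-1} for m'=−2..2 at α=2.615, β=0.6566, γ=3.852.
cos(β/2)=0.946592, sin(β/2)=0.322434
d^2_{-2,-1}: single k=1 term ⇒ +0.546965;  D = -0.515145+0.183838i
d^2_{-1,-1}: k∈[0..1] ⇒ +0.802881 -0.279466 = +0.523415;  D = +0.514597+0.095670i
d^2_{0,-1}: k∈[0..1] ⇒ -0.669893 +0.077725 = -0.592167;  D = +0.448920+0.386178i
d^2_{1,-1}: k∈[0..1] ⇒ +0.279466 -0.010808 = +0.268658;  D = +0.088021+0.253829i
d^2_{2,-1}: single k=0 term ⇒ -0.063462;  D = -0.012160+0.062287i
Y_2^{m'}(θ=2.8981,φ=5.5871) and Σ D·Y over m':
  (-0.5151+0.1838i)·(+0.0040+0.0221i)  (+0.5146+0.0957i)·(-0.1387-0.1159i)  (+0.4489+0.3862i)·(+0.5758+0.0000i)  (+0.0880+0.2538i)·(+0.1387-0.1159i)  (-0.0122+0.0623i)·(+0.0040-0.0221i)
Y_2^-1(R⁻¹ n̂) = +0.235032+0.164313i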